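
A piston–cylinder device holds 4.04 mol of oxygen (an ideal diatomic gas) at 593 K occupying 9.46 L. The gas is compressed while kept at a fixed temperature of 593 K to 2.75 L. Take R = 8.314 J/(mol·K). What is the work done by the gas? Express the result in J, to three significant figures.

Isothermal: W = nRT ln(V₂/V₁).
W = (4.04)(8.314)(593) × ln(2.75/9.46)
  = 19918 × -1.235
W_by_gas = -24608 J.

W ≈ -24600 J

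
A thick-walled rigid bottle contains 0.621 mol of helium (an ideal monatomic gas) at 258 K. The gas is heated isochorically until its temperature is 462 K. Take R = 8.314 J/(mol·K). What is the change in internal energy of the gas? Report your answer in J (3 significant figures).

Constant volume ⇒ W = 0, so Q = ΔU = nCᵥΔT with Cᵥ = 3R/2 = 12.47 J/(mol·K).
ΔU = (0.621)(12.47)(462 − 258) = 1580 J.

ΔU ≈ 1580 J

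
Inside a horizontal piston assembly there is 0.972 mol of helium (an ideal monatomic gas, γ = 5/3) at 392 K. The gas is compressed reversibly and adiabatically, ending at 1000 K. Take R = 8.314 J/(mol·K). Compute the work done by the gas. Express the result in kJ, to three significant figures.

Adiabatic ⇒ Q = 0, so W_by = −ΔU = nCᵥ(T₁ − T₂).
Cᵥ = 3R/2 = 12.47 J/(mol·K).
W = (0.972)(12.47)(392 − 1000) = -7370 J.

W ≈ -7.37 kJ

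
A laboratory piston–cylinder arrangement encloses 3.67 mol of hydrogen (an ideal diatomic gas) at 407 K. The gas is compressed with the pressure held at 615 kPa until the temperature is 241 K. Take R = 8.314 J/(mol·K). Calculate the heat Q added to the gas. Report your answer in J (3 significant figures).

Q ≈ -17700 J

Isobaric: W = nRΔT = (3.67)(8.314)(-166) = -5065 J.
ΔU = nCᵥΔT with Cᵥ = 5R/2: ΔU = (3.67)(20.79)(-166) = -12663 J.
Q = ΔU + W = -12663 − 5065 = -17728 J.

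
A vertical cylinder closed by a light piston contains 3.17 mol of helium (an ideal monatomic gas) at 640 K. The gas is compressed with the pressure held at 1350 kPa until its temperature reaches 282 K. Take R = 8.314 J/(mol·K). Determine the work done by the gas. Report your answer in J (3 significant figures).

Isobaric: W = P ΔV = nR ΔT.
W = (3.17)(8.314)(282 − 640) = -9435 J.

W ≈ -9440 J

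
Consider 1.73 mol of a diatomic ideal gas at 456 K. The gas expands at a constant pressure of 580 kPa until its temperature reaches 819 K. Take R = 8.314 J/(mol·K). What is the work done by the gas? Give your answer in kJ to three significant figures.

Isobaric: W = P ΔV = nR ΔT.
W = (1.73)(8.314)(819 − 456) = 5221 J.

W ≈ 5.22 kJ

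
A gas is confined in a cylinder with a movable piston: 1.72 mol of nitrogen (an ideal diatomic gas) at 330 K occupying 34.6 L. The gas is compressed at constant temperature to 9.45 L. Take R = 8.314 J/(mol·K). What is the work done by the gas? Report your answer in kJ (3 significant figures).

Isothermal: W = nRT ln(V₂/V₁).
W = (1.72)(8.314)(330) × ln(9.45/34.6)
  = 4719 × -1.298
W_by_gas = -6125 J.

W ≈ -6.12 kJ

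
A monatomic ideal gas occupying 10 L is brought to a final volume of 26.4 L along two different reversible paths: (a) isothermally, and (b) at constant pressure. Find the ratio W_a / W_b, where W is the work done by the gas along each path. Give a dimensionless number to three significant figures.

Path (a) isothermal: W = P₁V₁ ln(V₂/V₁) → W_a/(P₁V₁) = 0.9708.
Path (b) isobaric: W = P₁(V₂ − V₁) → W_b/(P₁V₁) = 1.64.
W_a / W_b = 0.9708 / 1.64 = 0.5919.

W_a / W_b ≈ 0.592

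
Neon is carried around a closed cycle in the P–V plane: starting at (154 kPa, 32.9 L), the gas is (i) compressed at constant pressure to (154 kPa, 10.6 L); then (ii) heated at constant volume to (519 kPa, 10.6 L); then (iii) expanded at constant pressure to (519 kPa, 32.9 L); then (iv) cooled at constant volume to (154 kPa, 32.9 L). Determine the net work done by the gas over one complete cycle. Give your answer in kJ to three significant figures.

W_net ≈ 8.14 kJ

Constant-volume legs do no work.
W(i) = (154)(10.6 − 32.9) = -3434 J; W(iii) = (519)(32.9 − 10.6) = 11574 J.
W_net = -3434 + 11574 = 8140 J (the clockwise enclosed area).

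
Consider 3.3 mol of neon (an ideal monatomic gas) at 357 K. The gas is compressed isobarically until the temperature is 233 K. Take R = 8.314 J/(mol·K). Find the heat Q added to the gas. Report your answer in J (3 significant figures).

Isobaric: W = nRΔT = (3.3)(8.314)(-124) = -3402 J.
ΔU = nCᵥΔT with Cᵥ = 3R/2: ΔU = (3.3)(12.47)(-124) = -5103 J.
Q = ΔU + W = -5103 − 3402 = -8505 J.

Q ≈ -8510 J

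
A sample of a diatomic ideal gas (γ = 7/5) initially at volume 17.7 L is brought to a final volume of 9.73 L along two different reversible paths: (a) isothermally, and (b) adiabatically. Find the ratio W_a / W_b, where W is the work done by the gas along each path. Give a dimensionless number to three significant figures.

Path (a) isothermal: W = P₁V₁ ln(V₂/V₁) → W_a/(P₁V₁) = -0.5984.
Path (b) adiabatic: W = P₁V₁(1 − (V₁/V₂)^(γ−1))/(γ−1) → W_b/(P₁V₁) = -0.676.
W_a / W_b = -0.5984 / -0.676 = 0.8851.

W_a / W_b ≈ 0.885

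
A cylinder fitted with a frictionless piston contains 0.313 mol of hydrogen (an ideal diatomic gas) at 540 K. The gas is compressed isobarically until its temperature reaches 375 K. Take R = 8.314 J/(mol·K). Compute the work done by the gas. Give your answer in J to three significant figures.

W ≈ -429 J

Isobaric: W = P ΔV = nR ΔT.
W = (0.313)(8.314)(375 − 540) = -429.4 J.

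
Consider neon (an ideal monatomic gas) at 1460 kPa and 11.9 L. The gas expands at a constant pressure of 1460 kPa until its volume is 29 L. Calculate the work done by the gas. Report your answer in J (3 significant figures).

Isobaric: W = P ΔV.
W = (1460 kPa)(29 − 11.9 L) = (1460)(17.1) = 24966 J.

W ≈ 25000 J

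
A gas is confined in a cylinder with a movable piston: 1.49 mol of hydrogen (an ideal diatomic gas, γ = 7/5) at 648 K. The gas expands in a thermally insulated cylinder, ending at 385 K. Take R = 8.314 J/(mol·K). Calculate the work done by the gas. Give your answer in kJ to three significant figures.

W ≈ 8.15 kJ

Adiabatic ⇒ Q = 0, so W_by = −ΔU = nCᵥ(T₁ − T₂).
Cᵥ = 5R/2 = 20.79 J/(mol·K).
W = (1.49)(20.79)(648 − 385) = 8145 J.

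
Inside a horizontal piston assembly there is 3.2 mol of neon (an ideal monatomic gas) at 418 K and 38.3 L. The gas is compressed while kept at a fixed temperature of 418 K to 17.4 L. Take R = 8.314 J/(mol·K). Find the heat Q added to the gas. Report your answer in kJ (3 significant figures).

Q ≈ -8.77 kJ

Isothermal ⇒ ΔU = 0, so Q = W = nRT ln(V₂/V₁).
Q = (3.2)(8.314)(418) ln(17.4/38.3) = 11121 × -0.789 = -8774 J.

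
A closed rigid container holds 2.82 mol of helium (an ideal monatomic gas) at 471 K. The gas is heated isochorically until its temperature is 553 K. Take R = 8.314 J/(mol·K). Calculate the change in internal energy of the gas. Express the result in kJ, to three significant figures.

ΔU ≈ 2.88 kJ

Constant volume ⇒ W = 0, so Q = ΔU = nCᵥΔT with Cᵥ = 3R/2 = 12.47 J/(mol·K).
ΔU = (2.82)(12.47)(553 − 471) = 2884 J.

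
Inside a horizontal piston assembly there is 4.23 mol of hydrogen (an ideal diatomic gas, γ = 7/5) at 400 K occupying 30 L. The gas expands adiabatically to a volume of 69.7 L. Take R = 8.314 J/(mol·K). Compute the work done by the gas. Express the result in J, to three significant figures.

Adiabatic: TV^(γ−1) = const with γ = 7/5.
T₂ = T₁ (V₁/V₂)^(γ−1) = 400 × (30/69.7)^0.4 = 400 × 0.7138 = 285.5 K.
W_by = nCᵥ(T₁ − T₂) = (4.23)(20.79)(400 − 285.5) = 10066 J.

W ≈ 10100 J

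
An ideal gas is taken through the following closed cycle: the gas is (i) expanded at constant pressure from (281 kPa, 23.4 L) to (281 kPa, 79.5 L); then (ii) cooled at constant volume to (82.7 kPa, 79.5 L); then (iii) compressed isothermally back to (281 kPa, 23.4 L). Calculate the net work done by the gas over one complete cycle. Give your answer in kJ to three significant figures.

W_net ≈ 7.72 kJ

Leg (i): W = PΔV = (281)(79.5 − 23.4) = 15764 J.
Leg (ii): W = 0.
Leg (iii): W = PᵢVᵢ ln(V_f/Vᵢ) = (6575) ln(23.4/79.5) = -8041 J.
W_net = 15764 − 8041 = 7723 J.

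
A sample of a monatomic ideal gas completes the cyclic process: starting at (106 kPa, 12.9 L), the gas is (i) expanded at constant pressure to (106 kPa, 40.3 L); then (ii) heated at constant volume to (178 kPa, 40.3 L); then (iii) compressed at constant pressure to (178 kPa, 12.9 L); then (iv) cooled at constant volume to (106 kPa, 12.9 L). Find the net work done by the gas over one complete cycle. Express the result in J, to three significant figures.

Constant-volume legs do no work.
W(i) = (106)(40.3 − 12.9) = 2904 J; W(iii) = (178)(12.9 − 40.3) = -4877 J.
W_net = 2904 − 4877 = -1973 J (the counter-clockwise enclosed area).

W_net ≈ -1970 J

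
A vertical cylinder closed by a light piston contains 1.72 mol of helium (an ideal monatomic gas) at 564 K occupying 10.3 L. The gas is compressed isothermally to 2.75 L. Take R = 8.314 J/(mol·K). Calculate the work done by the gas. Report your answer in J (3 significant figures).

W ≈ -10700 J

Isothermal: W = nRT ln(V₂/V₁).
W = (1.72)(8.314)(564) × ln(2.75/10.3)
  = 8065 × -1.321
W_by_gas = -10651 J.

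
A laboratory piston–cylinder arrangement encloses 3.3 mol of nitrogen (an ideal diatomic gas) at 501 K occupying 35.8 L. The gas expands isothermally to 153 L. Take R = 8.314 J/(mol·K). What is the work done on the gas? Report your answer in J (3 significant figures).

Isothermal: W = nRT ln(V₂/V₁).
W = (3.3)(8.314)(501) × ln(153/35.8)
  = 13746 × 1.452
W_by_gas = 19965 J; work on gas = −W_by = -19965 J.

W ≈ -20000 J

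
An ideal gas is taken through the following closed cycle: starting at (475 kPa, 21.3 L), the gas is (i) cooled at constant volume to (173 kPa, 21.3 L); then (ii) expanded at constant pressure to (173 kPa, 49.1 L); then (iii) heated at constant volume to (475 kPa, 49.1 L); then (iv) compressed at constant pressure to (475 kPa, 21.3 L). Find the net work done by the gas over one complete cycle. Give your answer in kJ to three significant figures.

W_net ≈ -8.40 kJ

Constant-volume legs do no work.
W(ii) = (173)(49.1 − 21.3) = 4809 J; W(iv) = (475)(21.3 − 49.1) = -13205 J.
W_net = 4809 − 13205 = -8396 J (the counter-clockwise enclosed area).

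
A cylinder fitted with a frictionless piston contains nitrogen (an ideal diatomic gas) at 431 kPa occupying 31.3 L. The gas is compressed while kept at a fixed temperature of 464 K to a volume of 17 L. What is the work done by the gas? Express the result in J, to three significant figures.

W ≈ -8230 J

Isothermal: W = nRT ln(V₂/V₁) = P₁V₁ ln(V₂/V₁).
P₁V₁ = (431 kPa)(31.3 L) = 13490 J.
W = 13490 × ln(17/31.3) = 13490 × -0.6104
W_by_gas = -8235 J.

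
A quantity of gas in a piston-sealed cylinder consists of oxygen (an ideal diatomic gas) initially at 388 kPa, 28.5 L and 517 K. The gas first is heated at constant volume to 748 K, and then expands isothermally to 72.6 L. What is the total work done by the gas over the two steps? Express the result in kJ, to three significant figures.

W_total ≈ 15.0 kJ

Step 1 (isochoric): W = 0 (constant volume).
After step 1: P = 561.4 kPa (V unchanged).
Step 2 (isothermal): W = P₁V₁ ln(V₂/V₁) = (15999) ln(72.6/28.5) = 14960 J.
W_total = 0 + 14960 = 14960 J.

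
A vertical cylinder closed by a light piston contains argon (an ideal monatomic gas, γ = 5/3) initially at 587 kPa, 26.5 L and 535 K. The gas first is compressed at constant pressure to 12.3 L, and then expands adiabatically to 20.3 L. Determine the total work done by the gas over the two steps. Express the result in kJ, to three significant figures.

W_total ≈ -5.26 kJ

Step 1 (isobaric): W = PΔV = (587 kPa)(12.3 − 26.5 L) = -8335 J.
After step 1: P = 587 kPa, V = 12.3 L, T = 248.3 K.
Step 2 (adiabatic): W = (P₁V₁ − P₂V₂)/(γ−1) = (7220 − 5170)/0.667 = 3075 J.
W_total = -8335 + 3075 = -5260 J.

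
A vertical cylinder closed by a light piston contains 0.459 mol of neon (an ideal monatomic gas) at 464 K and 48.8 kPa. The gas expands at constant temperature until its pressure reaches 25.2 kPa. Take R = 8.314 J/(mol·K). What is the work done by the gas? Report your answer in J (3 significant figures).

W ≈ 1170 J

Isothermal process: W = nRT ln(V₂/V₁) = nRT ln(P₁/P₂).
W = (0.459)(8.314)(464) × ln(48.8/25.2)
  = 1771 × ln(1.937) = 1771 × 0.6609
W_by_gas = 1170 J.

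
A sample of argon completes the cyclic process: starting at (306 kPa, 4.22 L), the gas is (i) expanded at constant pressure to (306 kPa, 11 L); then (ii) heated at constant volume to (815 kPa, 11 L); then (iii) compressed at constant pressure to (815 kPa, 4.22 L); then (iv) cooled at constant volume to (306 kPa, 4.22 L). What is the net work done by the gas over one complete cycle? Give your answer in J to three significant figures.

Constant-volume legs do no work.
W(i) = (306)(11 − 4.22) = 2075 J; W(iii) = (815)(4.22 − 11) = -5526 J.
W_net = 2075 − 5526 = -3451 J (the counter-clockwise enclosed area).

W_net ≈ -3450 J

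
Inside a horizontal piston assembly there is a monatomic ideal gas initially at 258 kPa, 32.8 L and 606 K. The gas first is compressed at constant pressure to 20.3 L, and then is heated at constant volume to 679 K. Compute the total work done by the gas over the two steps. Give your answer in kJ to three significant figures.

W_total ≈ -3.22 kJ

Step 1 (isobaric): W = PΔV = (258 kPa)(20.3 − 32.8 L) = -3225 J.
Step 2 (isochoric): W = 0 (constant volume).
W_total = -3225 + 0 = -3225 J.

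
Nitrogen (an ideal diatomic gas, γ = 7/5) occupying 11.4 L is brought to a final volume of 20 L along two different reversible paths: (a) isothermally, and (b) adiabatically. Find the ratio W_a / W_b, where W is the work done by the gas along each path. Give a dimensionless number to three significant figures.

Path (a) isothermal: W = P₁V₁ ln(V₂/V₁) → W_a/(P₁V₁) = 0.5621.
Path (b) adiabatic: W = P₁V₁(1 − (V₁/V₂)^(γ−1))/(γ−1) → W_b/(P₁V₁) = 0.5034.
W_a / W_b = 0.5621 / 0.5034 = 1.117.

W_a / W_b ≈ 1.12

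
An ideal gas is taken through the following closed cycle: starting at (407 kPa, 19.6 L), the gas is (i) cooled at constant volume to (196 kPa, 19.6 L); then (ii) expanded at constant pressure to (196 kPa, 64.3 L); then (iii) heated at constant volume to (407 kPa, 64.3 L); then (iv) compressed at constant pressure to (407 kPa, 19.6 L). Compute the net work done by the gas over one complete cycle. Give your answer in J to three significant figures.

Constant-volume legs do no work.
W(ii) = (196)(64.3 − 19.6) = 8761 J; W(iv) = (407)(19.6 − 64.3) = -18193 J.
W_net = 8761 − 18193 = -9432 J (the counter-clockwise enclosed area).

W_net ≈ -9430 J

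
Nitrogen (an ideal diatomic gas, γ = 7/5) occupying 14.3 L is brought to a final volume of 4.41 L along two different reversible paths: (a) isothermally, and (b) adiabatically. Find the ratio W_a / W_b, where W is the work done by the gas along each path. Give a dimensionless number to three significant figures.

Path (a) isothermal: W = P₁V₁ ln(V₂/V₁) → W_a/(P₁V₁) = -1.176.
Path (b) adiabatic: W = P₁V₁(1 − (V₁/V₂)^(γ−1))/(γ−1) → W_b/(P₁V₁) = -1.502.
W_a / W_b = -1.176 / -1.502 = 0.7831.

W_a / W_b ≈ 0.783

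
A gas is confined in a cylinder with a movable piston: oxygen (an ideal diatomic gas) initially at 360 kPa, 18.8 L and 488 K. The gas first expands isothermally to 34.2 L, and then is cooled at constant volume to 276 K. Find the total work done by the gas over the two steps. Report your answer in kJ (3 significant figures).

W_total ≈ 4.05 kJ

Step 1 (isothermal): W = P₁V₁ ln(V₂/V₁) = (6768) ln(34.2/18.8) = 4050 J.
Step 2 (isochoric): W = 0 (constant volume).
W_total = 4050 + 0 = 4050 J.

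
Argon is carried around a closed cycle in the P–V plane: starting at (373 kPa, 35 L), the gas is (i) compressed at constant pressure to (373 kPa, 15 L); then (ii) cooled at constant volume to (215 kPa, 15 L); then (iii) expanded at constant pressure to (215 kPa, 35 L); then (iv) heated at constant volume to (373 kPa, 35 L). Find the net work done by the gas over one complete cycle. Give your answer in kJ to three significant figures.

W_net ≈ -3.16 kJ

Constant-volume legs do no work.
W(i) = (373)(15 − 35) = -7460 J; W(iii) = (215)(35 − 15) = 4300 J.
W_net = -7460 + 4300 = -3160 J (the counter-clockwise enclosed area).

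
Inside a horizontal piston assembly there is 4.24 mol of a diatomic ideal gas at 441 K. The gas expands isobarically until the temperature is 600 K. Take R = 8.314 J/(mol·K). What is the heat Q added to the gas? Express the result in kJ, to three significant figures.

Q ≈ 19.6 kJ

Isobaric: W = nRΔT = (4.24)(8.314)(159) = 5605 J.
ΔU = nCᵥΔT with Cᵥ = 5R/2: ΔU = (4.24)(20.79)(159) = 14012 J.
Q = ΔU + W = 14012 + 5605 = 19617 J.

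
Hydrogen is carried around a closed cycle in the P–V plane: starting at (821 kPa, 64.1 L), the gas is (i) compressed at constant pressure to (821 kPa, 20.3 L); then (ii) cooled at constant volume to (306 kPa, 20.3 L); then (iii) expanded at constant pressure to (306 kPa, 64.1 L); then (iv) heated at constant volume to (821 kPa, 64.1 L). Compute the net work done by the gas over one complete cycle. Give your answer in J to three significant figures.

W_net ≈ -22600 J

Constant-volume legs do no work.
W(i) = (821)(20.3 − 64.1) = -35960 J; W(iii) = (306)(64.1 − 20.3) = 13403 J.
W_net = -35960 + 13403 = -22557 J (the counter-clockwise enclosed area).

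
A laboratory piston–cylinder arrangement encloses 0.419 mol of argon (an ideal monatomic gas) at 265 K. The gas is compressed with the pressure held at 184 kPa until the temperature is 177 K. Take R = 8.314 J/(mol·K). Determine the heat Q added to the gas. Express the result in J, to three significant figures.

Q ≈ -766 J

Isobaric: W = nRΔT = (0.419)(8.314)(-88) = -306.6 J.
ΔU = nCᵥΔT with Cᵥ = 3R/2: ΔU = (0.419)(12.47)(-88) = -459.8 J.
Q = ΔU + W = -459.8 − 306.6 = -766.4 J.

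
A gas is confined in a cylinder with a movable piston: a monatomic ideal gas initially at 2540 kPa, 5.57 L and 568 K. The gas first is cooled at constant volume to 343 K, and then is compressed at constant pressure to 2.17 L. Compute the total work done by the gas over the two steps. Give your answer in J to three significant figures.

W_total ≈ -5220 J

Step 1 (isochoric): W = 0 (constant volume).
After step 1: P = 1534 kPa (V unchanged).
Step 2 (isobaric): W = PΔV = (1534 kPa)(2.17 − 5.57 L) = -5215 J.
W_total = 0 − 5215 = -5215 J.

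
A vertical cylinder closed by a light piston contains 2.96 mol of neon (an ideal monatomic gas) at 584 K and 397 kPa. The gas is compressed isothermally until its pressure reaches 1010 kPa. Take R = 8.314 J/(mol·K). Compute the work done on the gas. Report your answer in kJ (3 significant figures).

Isothermal process: W = nRT ln(V₂/V₁) = nRT ln(P₁/P₂).
W = (2.96)(8.314)(584) × ln(397/1010)
  = 14372 × ln(0.3931) = 14372 × -0.9338
W_by_gas = -13420 J; work on gas = −W_by = 13420 J.

W ≈ 13.4 kJ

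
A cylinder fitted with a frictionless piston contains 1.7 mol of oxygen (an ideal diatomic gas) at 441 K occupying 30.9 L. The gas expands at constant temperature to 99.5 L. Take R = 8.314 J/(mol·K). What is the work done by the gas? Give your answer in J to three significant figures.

Isothermal: W = nRT ln(V₂/V₁).
W = (1.7)(8.314)(441) × ln(99.5/30.9)
  = 6233 × 1.169
W_by_gas = 7289 J.

W ≈ 7290 J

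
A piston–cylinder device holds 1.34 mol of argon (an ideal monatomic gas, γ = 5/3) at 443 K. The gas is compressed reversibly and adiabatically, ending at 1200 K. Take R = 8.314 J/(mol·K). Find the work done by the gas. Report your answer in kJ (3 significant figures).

Adiabatic ⇒ Q = 0, so W_by = −ΔU = nCᵥ(T₁ − T₂).
Cᵥ = 3R/2 = 12.47 J/(mol·K).
W = (1.34)(12.47)(443 − 1200) = -12650 J.

W ≈ -12.7 kJ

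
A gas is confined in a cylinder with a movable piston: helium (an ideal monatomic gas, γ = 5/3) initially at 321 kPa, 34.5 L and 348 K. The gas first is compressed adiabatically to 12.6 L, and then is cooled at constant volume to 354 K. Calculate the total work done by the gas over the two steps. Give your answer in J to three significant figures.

Step 1 (adiabatic): W = (P₁V₁ − P₂V₂)/(γ−1) = (11074 − 21675)/0.667 = -15901 J.
Step 2 (isochoric): W = 0 (constant volume).
W_total = -15901 + 0 = -15901 J.

W_total ≈ -15900 J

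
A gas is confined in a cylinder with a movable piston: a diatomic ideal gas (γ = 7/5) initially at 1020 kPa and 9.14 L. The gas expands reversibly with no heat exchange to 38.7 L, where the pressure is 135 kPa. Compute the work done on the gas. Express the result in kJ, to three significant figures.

W ≈ -10.2 kJ

Adiabatic: W = (P₁V₁ − P₂V₂)/(γ − 1) with γ = 7/5.
P₁V₁ = 9323 J, P₂V₂ = 5224 J.
W = (9323 − 5224) / 0.4 = 10246 J.
Work on gas = −W_by = -10246 J.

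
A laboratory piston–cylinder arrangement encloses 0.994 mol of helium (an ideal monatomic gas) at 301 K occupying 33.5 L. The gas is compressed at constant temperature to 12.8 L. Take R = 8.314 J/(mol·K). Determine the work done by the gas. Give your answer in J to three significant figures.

W ≈ -2390 J

Isothermal: W = nRT ln(V₂/V₁).
W = (0.994)(8.314)(301) × ln(12.8/33.5)
  = 2487 × -0.9621
W_by_gas = -2393 J.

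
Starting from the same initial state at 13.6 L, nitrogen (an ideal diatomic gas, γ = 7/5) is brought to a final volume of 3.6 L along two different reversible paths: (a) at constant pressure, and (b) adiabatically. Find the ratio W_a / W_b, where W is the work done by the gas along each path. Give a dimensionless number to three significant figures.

Path (a) isobaric: W = P₁(V₂ − V₁) → W_a/(P₁V₁) = -0.7353.
Path (b) adiabatic: W = P₁V₁(1 − (V₁/V₂)^(γ−1))/(γ−1) → W_b/(P₁V₁) = -1.754.
W_a / W_b = -0.7353 / -1.754 = 0.4191.

W_a / W_b ≈ 0.419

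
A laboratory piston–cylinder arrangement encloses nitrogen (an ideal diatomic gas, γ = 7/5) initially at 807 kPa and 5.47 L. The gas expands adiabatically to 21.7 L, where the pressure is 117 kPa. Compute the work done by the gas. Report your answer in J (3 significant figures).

W ≈ 4690 J

Adiabatic: W = (P₁V₁ − P₂V₂)/(γ − 1) with γ = 7/5.
P₁V₁ = 4414 J, P₂V₂ = 2539 J.
W = (4414 − 2539) / 0.4 = 4688 J.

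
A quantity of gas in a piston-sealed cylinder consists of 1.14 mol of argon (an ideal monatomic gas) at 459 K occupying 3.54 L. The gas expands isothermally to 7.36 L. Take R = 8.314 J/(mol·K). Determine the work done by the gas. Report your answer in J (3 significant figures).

Isothermal: W = nRT ln(V₂/V₁).
W = (1.14)(8.314)(459) × ln(7.36/3.54)
  = 4350 × 0.7319
W_by_gas = 3184 J.

W ≈ 3180 J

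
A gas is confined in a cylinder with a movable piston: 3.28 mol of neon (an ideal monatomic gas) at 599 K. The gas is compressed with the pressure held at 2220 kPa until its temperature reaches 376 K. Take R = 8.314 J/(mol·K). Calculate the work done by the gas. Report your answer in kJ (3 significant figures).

W ≈ -6.08 kJ

Isobaric: W = P ΔV = nR ΔT.
W = (3.28)(8.314)(376 − 599) = -6081 J.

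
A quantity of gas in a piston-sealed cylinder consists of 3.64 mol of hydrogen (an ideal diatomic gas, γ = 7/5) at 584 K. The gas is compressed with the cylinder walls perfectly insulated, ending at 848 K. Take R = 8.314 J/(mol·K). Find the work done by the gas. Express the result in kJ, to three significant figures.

W ≈ -20.0 kJ

Adiabatic ⇒ Q = 0, so W_by = −ΔU = nCᵥ(T₁ − T₂).
Cᵥ = 5R/2 = 20.79 J/(mol·K).
W = (3.64)(20.79)(584 − 848) = -19974 J.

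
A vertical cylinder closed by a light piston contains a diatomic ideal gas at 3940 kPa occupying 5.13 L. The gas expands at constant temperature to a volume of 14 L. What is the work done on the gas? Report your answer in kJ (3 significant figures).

W ≈ -20.3 kJ

Isothermal: W = nRT ln(V₂/V₁) = P₁V₁ ln(V₂/V₁).
P₁V₁ = (3940 kPa)(5.13 L) = 20212 J.
W = 20212 × ln(14/5.13) = 20212 × 1.004
W_by_gas = 20292 J; work on gas = −W_by = -20292 J.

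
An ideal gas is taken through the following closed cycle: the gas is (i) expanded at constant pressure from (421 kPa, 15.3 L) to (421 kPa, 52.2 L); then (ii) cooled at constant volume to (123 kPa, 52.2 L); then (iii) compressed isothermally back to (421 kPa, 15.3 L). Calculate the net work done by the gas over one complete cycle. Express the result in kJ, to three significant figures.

Leg (i): W = PΔV = (421)(52.2 − 15.3) = 15535 J.
Leg (ii): W = 0.
Leg (iii): W = PᵢVᵢ ln(V_f/Vᵢ) = (6421) ln(15.3/52.2) = -7880 J.
W_net = 15535 − 7880 = 7655 J.

W_net ≈ 7.66 kJ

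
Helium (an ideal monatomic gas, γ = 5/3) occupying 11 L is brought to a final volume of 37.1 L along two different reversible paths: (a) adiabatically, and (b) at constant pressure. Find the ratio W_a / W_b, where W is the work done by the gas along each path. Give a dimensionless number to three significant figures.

W_a / W_b ≈ 0.351

Path (a) adiabatic: W = P₁V₁(1 − (V₁/V₂)^(γ−1))/(γ−1) → W_a/(P₁V₁) = 0.833.
Path (b) isobaric: W = P₁(V₂ − V₁) → W_b/(P₁V₁) = 2.373.
W_a / W_b = 0.833 / 2.373 = 0.3511.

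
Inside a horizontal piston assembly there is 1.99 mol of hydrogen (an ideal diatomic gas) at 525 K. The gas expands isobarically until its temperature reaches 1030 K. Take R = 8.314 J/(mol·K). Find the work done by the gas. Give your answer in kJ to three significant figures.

W ≈ 8.36 kJ

Isobaric: W = P ΔV = nR ΔT.
W = (1.99)(8.314)(1030 − 525) = 8355 J.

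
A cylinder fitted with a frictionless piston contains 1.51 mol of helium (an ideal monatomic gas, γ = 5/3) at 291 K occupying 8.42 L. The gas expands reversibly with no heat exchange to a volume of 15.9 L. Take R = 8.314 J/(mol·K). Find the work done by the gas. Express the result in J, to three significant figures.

W ≈ 1890 J

Adiabatic: TV^(γ−1) = const with γ = 5/3.
T₂ = T₁ (V₁/V₂)^(γ−1) = 291 × (8.42/15.9)^0.667 = 291 × 0.6546 = 190.5 K.
W_by = nCᵥ(T₁ − T₂) = (1.51)(12.47)(291 − 190.5) = 1893 J.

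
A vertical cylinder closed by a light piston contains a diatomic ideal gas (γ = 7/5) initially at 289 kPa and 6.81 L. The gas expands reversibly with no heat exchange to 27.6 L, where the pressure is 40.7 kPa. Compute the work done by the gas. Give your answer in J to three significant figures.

Adiabatic: W = (P₁V₁ − P₂V₂)/(γ − 1) with γ = 7/5.
P₁V₁ = 1968 J, P₂V₂ = 1123 J.
W = (1968 − 1123) / 0.4 = 2112 J.

W ≈ 2110 J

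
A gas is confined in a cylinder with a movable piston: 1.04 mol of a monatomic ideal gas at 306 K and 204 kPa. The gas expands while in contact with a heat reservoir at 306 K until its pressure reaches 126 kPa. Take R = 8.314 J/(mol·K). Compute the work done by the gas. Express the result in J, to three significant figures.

W ≈ 1270 J

Isothermal process: W = nRT ln(V₂/V₁) = nRT ln(P₁/P₂).
W = (1.04)(8.314)(306) × ln(204/126)
  = 2646 × ln(1.619) = 2646 × 0.4818
W_by_gas = 1275 J.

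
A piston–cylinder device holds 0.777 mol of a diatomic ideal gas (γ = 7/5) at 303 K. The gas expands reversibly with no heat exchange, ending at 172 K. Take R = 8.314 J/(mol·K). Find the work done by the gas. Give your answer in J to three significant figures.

Adiabatic ⇒ Q = 0, so W_by = −ΔU = nCᵥ(T₁ − T₂).
Cᵥ = 5R/2 = 20.79 J/(mol·K).
W = (0.777)(20.79)(303 − 172) = 2116 J.

W ≈ 2120 J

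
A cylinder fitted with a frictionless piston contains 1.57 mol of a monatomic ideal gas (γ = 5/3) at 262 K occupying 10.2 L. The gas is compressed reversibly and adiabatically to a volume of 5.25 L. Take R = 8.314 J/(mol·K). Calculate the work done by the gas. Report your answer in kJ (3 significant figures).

Adiabatic: TV^(γ−1) = const with γ = 5/3.
T₂ = T₁ (V₁/V₂)^(γ−1) = 262 × (10.2/5.25)^0.667 = 262 × 1.557 = 407.9 K.
W_by = nCᵥ(T₁ − T₂) = (1.57)(12.47)(262 − 407.9) = -2857 J.

W ≈ -2.86 kJ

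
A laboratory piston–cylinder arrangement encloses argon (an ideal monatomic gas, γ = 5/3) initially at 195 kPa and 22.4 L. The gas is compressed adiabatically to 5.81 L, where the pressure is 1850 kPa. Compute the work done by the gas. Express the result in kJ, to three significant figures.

Adiabatic: W = (P₁V₁ − P₂V₂)/(γ − 1) with γ = 5/3.
P₁V₁ = 4368 J, P₂V₂ = 10748 J.
W = (4368 − 10748) / 0.6667 = -9571 J.

W ≈ -9.57 kJ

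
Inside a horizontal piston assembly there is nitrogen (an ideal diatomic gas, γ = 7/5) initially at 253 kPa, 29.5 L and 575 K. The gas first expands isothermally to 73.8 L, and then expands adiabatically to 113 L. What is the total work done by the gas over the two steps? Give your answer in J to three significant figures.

W_total ≈ 9770 J

Step 1 (isothermal): W = P₁V₁ ln(V₂/V₁) = (7464) ln(73.8/29.5) = 6844 J.
After step 1: P = 101.1 kPa, V = 73.8 L, T = 575 K.
Step 2 (adiabatic): W = (P₁V₁ − P₂V₂)/(γ−1) = (7464 − 6294)/0.4 = 2923 J.
W_total = 6844 + 2923 = 9767 J.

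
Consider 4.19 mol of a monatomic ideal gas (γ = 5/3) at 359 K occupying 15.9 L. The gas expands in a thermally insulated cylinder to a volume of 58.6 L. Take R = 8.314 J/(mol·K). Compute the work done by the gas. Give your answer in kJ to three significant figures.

W ≈ 10.9 kJ

Adiabatic: TV^(γ−1) = const with γ = 5/3.
T₂ = T₁ (V₁/V₂)^(γ−1) = 359 × (15.9/58.6)^0.667 = 359 × 0.4191 = 150.5 K.
W_by = nCᵥ(T₁ − T₂) = (4.19)(12.47)(359 − 150.5) = 10897 J.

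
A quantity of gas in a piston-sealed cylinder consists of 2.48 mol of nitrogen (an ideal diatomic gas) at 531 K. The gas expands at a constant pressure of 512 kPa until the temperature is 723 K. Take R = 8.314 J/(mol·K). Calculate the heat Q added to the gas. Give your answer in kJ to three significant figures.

Isobaric: W = nRΔT = (2.48)(8.314)(192) = 3959 J.
ΔU = nCᵥΔT with Cᵥ = 5R/2: ΔU = (2.48)(20.79)(192) = 9897 J.
Q = ΔU + W = 9897 + 3959 = 13856 J.

Q ≈ 13.9 kJ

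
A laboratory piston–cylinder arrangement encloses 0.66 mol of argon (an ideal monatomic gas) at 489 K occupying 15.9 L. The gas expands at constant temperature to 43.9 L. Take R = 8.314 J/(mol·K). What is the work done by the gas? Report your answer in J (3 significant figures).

W ≈ 2730 J

Isothermal: W = nRT ln(V₂/V₁).
W = (0.66)(8.314)(489) × ln(43.9/15.9)
  = 2683 × 1.016
W_by_gas = 2725 J.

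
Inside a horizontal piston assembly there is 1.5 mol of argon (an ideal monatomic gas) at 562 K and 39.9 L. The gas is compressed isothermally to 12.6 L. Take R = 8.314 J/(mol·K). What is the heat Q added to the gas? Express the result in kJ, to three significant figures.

Isothermal ⇒ ΔU = 0, so Q = W = nRT ln(V₂/V₁).
Q = (1.5)(8.314)(562) ln(12.6/39.9) = 7009 × -1.153 = -8079 J.

Q ≈ -8.08 kJ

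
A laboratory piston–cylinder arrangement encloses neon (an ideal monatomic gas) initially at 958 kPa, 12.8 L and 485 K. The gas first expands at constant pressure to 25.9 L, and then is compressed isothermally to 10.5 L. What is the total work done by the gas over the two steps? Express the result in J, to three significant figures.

Step 1 (isobaric): W = PΔV = (958 kPa)(25.9 − 12.8 L) = 12550 J.
After step 1: P = 958 kPa, V = 25.9 L, T = 981.4 K.
Step 2 (isothermal): W = P₁V₁ ln(V₂/V₁) = (24812) ln(10.5/25.9) = -22402 J.
W_total = 12550 − 22402 = -9852 J.

W_total ≈ -9850 J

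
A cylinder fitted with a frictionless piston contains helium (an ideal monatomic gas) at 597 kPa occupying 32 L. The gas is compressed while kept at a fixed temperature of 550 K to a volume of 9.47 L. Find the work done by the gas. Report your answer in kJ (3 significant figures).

Isothermal: W = nRT ln(V₂/V₁) = P₁V₁ ln(V₂/V₁).
P₁V₁ = (597 kPa)(32 L) = 19104 J.
W = 19104 × ln(9.47/32) = 19104 × -1.218
W_by_gas = -23261 J.

W ≈ -23.3 kJ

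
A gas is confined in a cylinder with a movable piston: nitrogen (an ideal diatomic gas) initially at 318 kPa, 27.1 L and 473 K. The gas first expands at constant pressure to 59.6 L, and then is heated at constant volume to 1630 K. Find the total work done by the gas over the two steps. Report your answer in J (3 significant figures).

Step 1 (isobaric): W = PΔV = (318 kPa)(59.6 − 27.1 L) = 10335 J.
Step 2 (isochoric): W = 0 (constant volume).
W_total = 10335 + 0 = 10335 J.

W_total ≈ 10300 J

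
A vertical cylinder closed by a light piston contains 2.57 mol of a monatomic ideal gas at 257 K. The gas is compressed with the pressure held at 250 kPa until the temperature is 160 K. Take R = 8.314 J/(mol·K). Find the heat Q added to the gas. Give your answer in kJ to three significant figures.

Q ≈ -5.18 kJ

Isobaric: W = nRΔT = (2.57)(8.314)(-97) = -2073 J.
ΔU = nCᵥΔT with Cᵥ = 3R/2: ΔU = (2.57)(12.47)(-97) = -3109 J.
Q = ΔU + W = -3109 − 2073 = -5181 J.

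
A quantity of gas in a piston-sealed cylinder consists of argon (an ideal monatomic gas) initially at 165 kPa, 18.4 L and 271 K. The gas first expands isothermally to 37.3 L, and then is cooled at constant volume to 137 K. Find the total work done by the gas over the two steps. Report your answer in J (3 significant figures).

Step 1 (isothermal): W = P₁V₁ ln(V₂/V₁) = (3036) ln(37.3/18.4) = 2145 J.
Step 2 (isochoric): W = 0 (constant volume).
W_total = 2145 + 0 = 2145 J.

W_total ≈ 2150 J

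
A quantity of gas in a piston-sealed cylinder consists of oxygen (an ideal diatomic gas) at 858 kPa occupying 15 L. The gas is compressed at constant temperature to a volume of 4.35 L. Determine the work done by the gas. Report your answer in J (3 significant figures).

Isothermal: W = nRT ln(V₂/V₁) = P₁V₁ ln(V₂/V₁).
P₁V₁ = (858 kPa)(15 L) = 12870 J.
W = 12870 × ln(4.35/15) = 12870 × -1.238
W_by_gas = -15931 J.

W ≈ -15900 J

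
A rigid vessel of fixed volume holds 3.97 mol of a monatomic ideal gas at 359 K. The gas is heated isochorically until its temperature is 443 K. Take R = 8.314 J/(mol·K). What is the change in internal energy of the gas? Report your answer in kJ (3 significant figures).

Constant volume ⇒ W = 0, so Q = ΔU = nCᵥΔT with Cᵥ = 3R/2 = 12.47 J/(mol·K).
ΔU = (3.97)(12.47)(443 − 359) = 4159 J.

ΔU ≈ 4.16 kJ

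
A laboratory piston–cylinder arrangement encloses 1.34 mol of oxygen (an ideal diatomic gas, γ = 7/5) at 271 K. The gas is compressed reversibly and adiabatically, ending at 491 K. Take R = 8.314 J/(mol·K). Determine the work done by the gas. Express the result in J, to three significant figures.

W ≈ -6130 J

Adiabatic ⇒ Q = 0, so W_by = −ΔU = nCᵥ(T₁ − T₂).
Cᵥ = 5R/2 = 20.79 J/(mol·K).
W = (1.34)(20.79)(271 − 491) = -6127 J.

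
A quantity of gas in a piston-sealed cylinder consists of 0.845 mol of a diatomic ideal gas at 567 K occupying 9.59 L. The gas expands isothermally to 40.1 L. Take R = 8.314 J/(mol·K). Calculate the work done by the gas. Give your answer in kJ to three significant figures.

W ≈ 5.70 kJ

Isothermal: W = nRT ln(V₂/V₁).
W = (0.845)(8.314)(567) × ln(40.1/9.59)
  = 3983 × 1.431
W_by_gas = 5699 J.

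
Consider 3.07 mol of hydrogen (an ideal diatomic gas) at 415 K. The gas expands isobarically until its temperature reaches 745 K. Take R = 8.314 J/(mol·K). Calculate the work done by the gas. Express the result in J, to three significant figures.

Isobaric: W = P ΔV = nR ΔT.
W = (3.07)(8.314)(745 − 415) = 8423 J.

W ≈ 8420 J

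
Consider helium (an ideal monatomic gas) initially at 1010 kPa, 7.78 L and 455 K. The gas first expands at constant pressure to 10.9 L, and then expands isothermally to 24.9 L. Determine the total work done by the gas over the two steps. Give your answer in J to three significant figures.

W_total ≈ 12200 J

Step 1 (isobaric): W = PΔV = (1010 kPa)(10.9 − 7.78 L) = 3151 J.
After step 1: P = 1010 kPa, V = 10.9 L, T = 637.5 K.
Step 2 (isothermal): W = P₁V₁ ln(V₂/V₁) = (11009) ln(24.9/10.9) = 9095 J.
W_total = 3151 + 9095 = 12246 J.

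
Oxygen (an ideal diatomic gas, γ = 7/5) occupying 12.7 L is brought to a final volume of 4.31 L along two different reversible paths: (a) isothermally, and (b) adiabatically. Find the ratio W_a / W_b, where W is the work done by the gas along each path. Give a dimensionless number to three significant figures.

W_a / W_b ≈ 0.799

Path (a) isothermal: W = P₁V₁ ln(V₂/V₁) → W_a/(P₁V₁) = -1.081.
Path (b) adiabatic: W = P₁V₁(1 − (V₁/V₂)^(γ−1))/(γ−1) → W_b/(P₁V₁) = -1.352.
W_a / W_b = -1.081 / -1.352 = 0.7994.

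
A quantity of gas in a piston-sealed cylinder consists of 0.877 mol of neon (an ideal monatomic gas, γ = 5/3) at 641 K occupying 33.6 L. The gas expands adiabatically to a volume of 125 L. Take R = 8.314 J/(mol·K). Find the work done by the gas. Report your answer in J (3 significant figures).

W ≈ 4090 J

Adiabatic: TV^(γ−1) = const with γ = 5/3.
T₂ = T₁ (V₁/V₂)^(γ−1) = 641 × (33.6/125)^0.667 = 641 × 0.4165 = 267 K.
W_by = nCᵥ(T₁ − T₂) = (0.877)(12.47)(641 − 267) = 4091 J.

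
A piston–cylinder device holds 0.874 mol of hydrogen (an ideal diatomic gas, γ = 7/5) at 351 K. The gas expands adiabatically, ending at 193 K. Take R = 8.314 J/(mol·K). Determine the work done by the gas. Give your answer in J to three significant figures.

Adiabatic ⇒ Q = 0, so W_by = −ΔU = nCᵥ(T₁ − T₂).
Cᵥ = 5R/2 = 20.79 J/(mol·K).
W = (0.874)(20.79)(351 − 193) = 2870 J.

W ≈ 2870 J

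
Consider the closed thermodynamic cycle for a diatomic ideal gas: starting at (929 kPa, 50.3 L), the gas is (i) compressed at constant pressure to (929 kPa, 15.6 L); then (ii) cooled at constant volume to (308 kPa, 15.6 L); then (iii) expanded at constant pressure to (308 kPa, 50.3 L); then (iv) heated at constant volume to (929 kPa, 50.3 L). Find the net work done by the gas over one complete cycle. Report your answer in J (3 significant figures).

W_net ≈ -21500 J

Constant-volume legs do no work.
W(i) = (929)(15.6 − 50.3) = -32236 J; W(iii) = (308)(50.3 − 15.6) = 10688 J.
W_net = -32236 + 10688 = -21549 J (the counter-clockwise enclosed area).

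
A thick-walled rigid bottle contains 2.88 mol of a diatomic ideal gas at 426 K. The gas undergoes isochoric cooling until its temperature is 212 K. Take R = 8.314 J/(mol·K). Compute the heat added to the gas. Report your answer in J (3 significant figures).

Q ≈ -12800 J

Constant volume ⇒ W = 0, so Q = ΔU = nCᵥΔT with Cᵥ = 5R/2 = 20.79 J/(mol·K).
ΔU = (2.88)(20.79)(212 − 426) = -12810 J.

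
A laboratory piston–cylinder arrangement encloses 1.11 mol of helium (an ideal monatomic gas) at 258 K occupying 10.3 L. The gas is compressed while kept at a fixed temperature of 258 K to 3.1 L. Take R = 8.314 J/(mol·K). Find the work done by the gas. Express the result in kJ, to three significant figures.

Isothermal: W = nRT ln(V₂/V₁).
W = (1.11)(8.314)(258) × ln(3.1/10.3)
  = 2381 × -1.201
W_by_gas = -2859 J.

W ≈ -2.86 kJ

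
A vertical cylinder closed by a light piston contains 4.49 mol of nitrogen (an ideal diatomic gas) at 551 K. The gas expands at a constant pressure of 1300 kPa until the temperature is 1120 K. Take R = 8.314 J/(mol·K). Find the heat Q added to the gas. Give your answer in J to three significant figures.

Q ≈ 74300 J

Isobaric: W = nRΔT = (4.49)(8.314)(569) = 21241 J.
ΔU = nCᵥΔT with Cᵥ = 5R/2: ΔU = (4.49)(20.79)(569) = 53102 J.
Q = ΔU + W = 53102 + 21241 = 74342 J.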